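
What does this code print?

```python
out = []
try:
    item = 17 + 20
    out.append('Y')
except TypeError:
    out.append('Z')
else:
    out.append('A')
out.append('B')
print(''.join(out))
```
YAB

else block runs when no exception occurs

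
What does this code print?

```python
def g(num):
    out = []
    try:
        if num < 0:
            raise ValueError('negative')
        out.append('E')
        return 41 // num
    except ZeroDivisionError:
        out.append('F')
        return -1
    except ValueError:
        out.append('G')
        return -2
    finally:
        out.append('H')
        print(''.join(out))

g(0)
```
EFH

num=0 causes ZeroDivisionError, caught, finally prints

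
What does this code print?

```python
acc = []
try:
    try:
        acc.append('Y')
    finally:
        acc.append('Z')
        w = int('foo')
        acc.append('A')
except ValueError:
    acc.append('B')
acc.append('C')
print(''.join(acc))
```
YZBC

Exception in inner finally caught by outer except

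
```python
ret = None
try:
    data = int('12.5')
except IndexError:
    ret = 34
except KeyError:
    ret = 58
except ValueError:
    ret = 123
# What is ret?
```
123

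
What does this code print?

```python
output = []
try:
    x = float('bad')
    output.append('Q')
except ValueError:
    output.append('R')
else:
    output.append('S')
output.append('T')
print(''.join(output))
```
RT

else block skipped when exception is caught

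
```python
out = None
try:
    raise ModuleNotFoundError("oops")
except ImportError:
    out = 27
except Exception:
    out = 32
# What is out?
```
27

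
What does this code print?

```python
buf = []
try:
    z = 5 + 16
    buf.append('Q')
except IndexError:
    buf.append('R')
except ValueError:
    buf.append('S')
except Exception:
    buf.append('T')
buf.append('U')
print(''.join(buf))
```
QU

No exception, try block completes normally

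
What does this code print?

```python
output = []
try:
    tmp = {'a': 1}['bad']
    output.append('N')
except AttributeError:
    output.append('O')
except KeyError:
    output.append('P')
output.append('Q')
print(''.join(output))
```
PQ

KeyError is caught by its specific handler, not AttributeError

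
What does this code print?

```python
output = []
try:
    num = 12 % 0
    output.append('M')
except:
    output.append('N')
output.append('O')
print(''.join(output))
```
NO

Exception raised in try, caught by bare except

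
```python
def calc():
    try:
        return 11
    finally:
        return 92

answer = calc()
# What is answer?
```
92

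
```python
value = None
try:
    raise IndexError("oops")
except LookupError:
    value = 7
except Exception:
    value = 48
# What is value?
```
7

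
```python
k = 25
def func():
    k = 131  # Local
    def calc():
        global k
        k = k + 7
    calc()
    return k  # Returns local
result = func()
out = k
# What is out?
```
32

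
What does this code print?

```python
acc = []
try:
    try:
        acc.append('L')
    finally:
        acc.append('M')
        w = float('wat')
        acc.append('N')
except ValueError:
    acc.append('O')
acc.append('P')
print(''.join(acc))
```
LMOP

Exception in inner finally caught by outer except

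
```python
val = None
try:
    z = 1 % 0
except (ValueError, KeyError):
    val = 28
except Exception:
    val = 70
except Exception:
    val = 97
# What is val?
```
70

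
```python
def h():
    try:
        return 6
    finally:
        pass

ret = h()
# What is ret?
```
6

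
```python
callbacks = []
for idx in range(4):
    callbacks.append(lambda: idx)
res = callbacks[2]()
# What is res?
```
3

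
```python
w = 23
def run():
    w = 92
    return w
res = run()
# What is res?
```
92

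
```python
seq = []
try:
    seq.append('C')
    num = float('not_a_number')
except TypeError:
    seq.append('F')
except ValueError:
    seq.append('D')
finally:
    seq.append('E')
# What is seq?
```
['C', 'D', 'E']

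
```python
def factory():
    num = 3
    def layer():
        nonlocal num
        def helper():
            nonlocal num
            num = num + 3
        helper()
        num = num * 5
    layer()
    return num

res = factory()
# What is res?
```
30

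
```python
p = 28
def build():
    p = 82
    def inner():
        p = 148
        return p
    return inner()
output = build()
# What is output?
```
148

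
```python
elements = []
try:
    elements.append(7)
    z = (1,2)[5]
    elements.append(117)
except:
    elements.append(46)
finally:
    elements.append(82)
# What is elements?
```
[7, 46, 82]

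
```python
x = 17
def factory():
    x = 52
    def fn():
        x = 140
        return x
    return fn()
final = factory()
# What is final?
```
140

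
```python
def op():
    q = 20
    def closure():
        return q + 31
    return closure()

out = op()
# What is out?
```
51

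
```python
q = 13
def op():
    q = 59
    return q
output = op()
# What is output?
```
59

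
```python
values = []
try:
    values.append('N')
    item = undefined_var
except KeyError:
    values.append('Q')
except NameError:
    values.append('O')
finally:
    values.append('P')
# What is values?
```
['N', 'O', 'P']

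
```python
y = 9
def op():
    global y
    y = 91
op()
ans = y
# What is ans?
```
91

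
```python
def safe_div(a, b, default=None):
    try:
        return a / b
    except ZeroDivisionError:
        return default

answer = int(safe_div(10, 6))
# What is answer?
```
1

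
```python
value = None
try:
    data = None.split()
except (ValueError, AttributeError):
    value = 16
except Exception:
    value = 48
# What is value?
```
16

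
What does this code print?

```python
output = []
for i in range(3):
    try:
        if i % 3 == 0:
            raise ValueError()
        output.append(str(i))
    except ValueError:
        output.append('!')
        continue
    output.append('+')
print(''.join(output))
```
!1+2+

continue in except skips rest of loop body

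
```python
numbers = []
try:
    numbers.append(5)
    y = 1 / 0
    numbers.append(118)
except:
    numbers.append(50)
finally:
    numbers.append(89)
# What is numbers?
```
[5, 50, 89]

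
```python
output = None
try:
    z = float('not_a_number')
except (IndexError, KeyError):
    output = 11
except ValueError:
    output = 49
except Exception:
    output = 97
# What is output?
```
49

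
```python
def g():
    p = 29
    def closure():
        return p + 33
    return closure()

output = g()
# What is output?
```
62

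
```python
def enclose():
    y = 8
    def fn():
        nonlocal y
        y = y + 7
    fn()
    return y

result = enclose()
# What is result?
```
15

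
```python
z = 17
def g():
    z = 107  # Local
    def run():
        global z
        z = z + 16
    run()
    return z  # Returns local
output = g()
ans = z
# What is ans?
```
33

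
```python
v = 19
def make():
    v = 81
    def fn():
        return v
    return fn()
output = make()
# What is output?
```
81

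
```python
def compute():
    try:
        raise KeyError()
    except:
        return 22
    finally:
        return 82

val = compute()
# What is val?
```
82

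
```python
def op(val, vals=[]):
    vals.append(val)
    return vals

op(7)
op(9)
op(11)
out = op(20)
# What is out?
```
[7, 9, 11, 20]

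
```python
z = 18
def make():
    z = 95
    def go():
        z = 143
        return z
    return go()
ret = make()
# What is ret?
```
143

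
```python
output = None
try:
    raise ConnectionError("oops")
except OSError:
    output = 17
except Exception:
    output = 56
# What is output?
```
17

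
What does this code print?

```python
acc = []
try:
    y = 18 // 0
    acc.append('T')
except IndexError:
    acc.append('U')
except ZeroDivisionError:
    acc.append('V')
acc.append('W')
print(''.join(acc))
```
VW

ZeroDivisionError is caught by its specific handler, not IndexError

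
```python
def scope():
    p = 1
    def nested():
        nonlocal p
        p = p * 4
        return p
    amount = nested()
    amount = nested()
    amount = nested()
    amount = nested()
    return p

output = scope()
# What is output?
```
256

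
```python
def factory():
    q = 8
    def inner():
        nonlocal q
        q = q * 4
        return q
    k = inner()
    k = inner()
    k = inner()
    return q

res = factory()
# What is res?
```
512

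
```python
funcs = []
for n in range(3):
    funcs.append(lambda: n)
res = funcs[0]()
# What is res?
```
2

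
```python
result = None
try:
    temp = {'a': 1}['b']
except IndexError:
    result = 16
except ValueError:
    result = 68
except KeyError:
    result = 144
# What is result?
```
144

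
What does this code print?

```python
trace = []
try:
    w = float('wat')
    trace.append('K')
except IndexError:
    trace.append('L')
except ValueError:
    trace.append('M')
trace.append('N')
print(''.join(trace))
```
MN

ValueError is caught by its specific handler, not IndexError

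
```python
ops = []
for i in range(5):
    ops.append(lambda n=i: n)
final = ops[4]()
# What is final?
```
4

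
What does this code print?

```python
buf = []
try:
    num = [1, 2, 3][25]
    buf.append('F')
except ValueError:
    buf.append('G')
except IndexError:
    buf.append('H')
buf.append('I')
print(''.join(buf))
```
HI

IndexError is caught by its specific handler, not ValueError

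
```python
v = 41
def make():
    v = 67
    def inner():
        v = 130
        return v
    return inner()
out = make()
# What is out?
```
130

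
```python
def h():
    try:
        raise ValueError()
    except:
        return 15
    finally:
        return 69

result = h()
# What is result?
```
69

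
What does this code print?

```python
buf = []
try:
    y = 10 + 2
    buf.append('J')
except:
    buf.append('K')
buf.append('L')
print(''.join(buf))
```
JL

No exception, try block completes normally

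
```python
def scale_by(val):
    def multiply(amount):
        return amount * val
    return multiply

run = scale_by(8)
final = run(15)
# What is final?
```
120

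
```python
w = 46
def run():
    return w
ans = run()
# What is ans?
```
46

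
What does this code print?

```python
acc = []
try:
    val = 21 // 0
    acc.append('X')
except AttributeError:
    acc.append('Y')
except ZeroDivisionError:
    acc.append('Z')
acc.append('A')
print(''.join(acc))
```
ZA

ZeroDivisionError is caught by its specific handler, not AttributeError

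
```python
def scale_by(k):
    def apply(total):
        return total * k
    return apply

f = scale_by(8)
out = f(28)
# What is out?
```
224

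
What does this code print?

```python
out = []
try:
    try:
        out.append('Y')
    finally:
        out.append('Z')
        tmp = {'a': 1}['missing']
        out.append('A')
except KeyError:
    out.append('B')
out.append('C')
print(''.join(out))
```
YZBC

Exception in inner finally caught by outer except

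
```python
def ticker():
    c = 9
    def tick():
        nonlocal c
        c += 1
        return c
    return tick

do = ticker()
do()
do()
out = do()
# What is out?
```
12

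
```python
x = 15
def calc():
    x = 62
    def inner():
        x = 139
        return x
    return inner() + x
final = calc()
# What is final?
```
201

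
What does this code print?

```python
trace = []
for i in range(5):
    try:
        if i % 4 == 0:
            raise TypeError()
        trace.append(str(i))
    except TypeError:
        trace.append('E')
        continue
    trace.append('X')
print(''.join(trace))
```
E1X2X3XE

continue in except skips rest of loop body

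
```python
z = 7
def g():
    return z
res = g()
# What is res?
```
7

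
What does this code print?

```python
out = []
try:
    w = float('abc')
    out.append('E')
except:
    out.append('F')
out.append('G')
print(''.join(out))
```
FG

Exception raised in try, caught by bare except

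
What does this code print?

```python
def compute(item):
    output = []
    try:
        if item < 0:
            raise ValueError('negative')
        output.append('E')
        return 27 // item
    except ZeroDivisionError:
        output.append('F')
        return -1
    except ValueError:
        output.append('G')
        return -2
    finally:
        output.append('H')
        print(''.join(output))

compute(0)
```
EFH

item=0 causes ZeroDivisionError, caught, finally prints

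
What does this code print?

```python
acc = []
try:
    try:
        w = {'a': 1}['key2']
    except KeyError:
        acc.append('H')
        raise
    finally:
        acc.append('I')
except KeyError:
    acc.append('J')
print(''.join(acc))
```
HIJ

finally runs before re-raised exception propagates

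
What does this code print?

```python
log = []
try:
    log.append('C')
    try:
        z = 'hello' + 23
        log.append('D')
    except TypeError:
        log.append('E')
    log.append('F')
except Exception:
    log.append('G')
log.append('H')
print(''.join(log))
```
CEFH

Inner exception caught by inner handler, outer continues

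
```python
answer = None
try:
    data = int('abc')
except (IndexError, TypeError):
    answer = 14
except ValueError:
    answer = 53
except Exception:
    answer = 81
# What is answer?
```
53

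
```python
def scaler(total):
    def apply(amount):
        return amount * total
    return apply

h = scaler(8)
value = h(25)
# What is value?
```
200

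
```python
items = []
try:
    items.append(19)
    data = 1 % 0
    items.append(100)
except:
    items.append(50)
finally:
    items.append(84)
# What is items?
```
[19, 50, 84]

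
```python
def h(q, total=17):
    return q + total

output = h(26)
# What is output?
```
43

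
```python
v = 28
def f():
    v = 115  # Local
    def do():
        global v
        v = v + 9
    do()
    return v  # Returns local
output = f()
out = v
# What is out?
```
37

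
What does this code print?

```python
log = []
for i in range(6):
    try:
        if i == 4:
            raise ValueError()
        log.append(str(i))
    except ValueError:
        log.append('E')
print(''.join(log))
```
0123E5

Exception on i=4 caught, loop continues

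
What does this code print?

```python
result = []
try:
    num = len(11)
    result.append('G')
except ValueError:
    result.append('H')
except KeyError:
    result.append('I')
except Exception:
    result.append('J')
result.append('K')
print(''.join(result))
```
JK

TypeError not specifically caught, falls to Exception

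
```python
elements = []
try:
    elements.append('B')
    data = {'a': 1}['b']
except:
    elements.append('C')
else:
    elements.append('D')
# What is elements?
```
['B', 'C']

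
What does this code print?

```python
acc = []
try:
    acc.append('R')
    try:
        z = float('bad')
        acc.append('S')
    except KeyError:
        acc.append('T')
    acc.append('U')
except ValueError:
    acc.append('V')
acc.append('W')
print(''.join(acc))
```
RVW

Inner handler doesn't match, propagates to outer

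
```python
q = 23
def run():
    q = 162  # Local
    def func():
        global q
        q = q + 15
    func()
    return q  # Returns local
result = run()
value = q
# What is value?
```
38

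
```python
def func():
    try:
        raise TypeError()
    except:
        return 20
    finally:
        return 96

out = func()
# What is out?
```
96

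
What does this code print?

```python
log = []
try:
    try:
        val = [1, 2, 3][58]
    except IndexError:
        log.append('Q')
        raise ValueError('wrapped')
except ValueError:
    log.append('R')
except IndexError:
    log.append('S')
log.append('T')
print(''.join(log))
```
QRT

ValueError raised and caught, original IndexError not re-raised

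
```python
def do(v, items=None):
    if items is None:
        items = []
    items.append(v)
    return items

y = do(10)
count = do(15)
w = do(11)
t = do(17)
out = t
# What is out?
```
[17]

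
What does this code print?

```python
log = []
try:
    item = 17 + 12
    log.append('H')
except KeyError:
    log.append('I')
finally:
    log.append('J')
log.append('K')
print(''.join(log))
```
HJK

finally runs after normal execution too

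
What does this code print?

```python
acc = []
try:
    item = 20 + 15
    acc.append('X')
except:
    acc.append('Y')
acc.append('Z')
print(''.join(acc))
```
XZ

No exception, try block completes normally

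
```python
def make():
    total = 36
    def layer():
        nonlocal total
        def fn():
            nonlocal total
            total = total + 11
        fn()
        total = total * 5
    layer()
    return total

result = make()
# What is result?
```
235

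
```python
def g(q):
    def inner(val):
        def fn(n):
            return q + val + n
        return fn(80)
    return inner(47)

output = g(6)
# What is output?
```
133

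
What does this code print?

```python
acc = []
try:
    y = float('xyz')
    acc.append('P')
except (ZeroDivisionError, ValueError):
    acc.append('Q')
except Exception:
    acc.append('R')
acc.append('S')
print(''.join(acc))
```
QS

ValueError matches tuple containing it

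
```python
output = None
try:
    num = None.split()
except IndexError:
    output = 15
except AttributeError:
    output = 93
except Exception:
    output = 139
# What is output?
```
93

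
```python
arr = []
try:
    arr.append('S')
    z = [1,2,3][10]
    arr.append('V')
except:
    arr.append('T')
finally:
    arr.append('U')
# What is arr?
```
['S', 'T', 'U']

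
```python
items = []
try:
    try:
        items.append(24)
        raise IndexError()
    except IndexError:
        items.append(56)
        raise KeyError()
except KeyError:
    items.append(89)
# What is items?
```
[24, 56, 89]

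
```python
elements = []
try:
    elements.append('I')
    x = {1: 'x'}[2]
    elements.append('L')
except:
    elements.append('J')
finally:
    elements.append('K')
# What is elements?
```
['I', 'J', 'K']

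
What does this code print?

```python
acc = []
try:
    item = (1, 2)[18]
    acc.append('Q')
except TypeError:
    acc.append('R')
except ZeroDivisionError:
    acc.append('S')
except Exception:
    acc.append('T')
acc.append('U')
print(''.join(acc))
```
TU

IndexError not specifically caught, falls to Exception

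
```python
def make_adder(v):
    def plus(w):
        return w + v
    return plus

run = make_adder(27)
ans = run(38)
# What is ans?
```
65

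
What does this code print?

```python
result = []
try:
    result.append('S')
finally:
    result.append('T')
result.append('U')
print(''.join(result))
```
STU

try/finally without except, no exception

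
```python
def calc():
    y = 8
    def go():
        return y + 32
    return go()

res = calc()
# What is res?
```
40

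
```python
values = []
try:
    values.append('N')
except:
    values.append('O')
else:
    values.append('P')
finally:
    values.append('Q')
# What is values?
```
['N', 'P', 'Q']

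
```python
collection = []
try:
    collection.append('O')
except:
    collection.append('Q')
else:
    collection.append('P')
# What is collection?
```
['O', 'P']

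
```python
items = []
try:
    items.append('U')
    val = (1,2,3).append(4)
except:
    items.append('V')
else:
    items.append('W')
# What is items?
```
['U', 'V']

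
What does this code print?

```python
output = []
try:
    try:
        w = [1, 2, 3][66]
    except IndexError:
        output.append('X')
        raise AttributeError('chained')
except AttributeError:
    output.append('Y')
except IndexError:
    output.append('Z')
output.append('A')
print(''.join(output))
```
XYA

AttributeError raised and caught, original IndexError not re-raised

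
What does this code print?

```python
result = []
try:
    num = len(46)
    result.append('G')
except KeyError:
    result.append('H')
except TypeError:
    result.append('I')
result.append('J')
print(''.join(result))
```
IJ

TypeError is caught by its specific handler, not KeyError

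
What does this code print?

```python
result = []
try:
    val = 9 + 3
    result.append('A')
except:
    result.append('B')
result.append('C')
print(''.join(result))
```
AC

No exception, try block completes normally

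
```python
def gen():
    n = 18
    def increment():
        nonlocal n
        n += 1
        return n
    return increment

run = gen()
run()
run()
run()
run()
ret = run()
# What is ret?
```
23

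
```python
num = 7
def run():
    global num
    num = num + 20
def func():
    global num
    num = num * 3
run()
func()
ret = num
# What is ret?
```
81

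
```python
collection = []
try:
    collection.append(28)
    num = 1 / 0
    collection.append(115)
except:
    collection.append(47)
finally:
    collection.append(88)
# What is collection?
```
[28, 47, 88]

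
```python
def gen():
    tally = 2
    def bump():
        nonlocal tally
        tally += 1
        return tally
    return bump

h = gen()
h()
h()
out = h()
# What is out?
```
5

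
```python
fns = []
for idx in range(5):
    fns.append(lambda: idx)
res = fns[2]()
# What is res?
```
4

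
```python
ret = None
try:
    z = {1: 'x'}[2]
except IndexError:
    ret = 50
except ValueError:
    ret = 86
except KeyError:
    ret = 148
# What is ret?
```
148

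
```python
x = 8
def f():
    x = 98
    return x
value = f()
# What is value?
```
98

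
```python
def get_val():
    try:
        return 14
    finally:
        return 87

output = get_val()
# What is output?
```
87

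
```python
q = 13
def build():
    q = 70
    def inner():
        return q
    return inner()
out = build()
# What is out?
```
70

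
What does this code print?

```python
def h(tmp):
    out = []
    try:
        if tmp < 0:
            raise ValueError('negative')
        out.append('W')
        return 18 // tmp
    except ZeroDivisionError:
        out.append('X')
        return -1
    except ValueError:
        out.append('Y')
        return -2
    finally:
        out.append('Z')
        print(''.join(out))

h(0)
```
WXZ

tmp=0 causes ZeroDivisionError, caught, finally prints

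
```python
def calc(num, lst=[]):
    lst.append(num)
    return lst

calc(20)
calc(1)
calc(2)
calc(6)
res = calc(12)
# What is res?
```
[20, 1, 2, 6, 12]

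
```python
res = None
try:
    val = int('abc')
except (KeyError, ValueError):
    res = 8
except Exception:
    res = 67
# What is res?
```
8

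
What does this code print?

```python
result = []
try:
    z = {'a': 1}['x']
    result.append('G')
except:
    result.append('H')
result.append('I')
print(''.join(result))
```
HI

Exception raised in try, caught by bare except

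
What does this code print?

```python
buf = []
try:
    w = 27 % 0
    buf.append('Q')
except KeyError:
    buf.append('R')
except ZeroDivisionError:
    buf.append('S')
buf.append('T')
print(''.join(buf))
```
ST

ZeroDivisionError is caught by its specific handler, not KeyError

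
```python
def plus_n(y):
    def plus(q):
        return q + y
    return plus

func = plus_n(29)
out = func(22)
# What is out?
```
51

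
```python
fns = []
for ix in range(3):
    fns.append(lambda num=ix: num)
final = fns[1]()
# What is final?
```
1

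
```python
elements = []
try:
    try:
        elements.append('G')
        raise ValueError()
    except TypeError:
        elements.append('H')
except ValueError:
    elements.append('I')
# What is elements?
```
['G', 'I']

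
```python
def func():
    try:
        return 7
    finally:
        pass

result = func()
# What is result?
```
7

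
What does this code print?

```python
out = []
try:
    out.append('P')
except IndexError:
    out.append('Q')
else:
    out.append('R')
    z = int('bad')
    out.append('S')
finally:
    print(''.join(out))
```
PR

Try succeeds, else appends 'R', ValueError in else is uncaught, finally prints before exception propagates ('S' never appended)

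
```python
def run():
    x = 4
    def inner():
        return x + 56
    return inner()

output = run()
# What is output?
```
60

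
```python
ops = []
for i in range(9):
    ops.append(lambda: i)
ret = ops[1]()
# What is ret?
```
8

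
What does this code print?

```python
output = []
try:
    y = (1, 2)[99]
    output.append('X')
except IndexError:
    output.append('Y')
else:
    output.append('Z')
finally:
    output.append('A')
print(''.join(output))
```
YA

Exception: except runs, else skipped, finally runs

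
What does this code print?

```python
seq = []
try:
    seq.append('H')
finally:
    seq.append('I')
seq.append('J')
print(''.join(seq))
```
HIJ

try/finally without except, no exception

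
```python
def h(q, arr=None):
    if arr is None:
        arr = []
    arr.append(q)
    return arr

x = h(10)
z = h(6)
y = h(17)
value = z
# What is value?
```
[6]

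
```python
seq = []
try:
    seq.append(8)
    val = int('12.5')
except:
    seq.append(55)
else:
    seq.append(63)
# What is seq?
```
[8, 55]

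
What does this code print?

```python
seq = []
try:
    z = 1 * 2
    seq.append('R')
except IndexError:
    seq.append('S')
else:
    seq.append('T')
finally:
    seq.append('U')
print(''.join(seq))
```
RTU

else runs before finally when no exception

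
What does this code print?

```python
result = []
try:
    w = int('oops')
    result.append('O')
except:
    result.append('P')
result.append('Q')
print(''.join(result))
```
PQ

Exception raised in try, caught by bare except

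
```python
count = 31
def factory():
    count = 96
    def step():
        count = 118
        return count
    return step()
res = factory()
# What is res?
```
118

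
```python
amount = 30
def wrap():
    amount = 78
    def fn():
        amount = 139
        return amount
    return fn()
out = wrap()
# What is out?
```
139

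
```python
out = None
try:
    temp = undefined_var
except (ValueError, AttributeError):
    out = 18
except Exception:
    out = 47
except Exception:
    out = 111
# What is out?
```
47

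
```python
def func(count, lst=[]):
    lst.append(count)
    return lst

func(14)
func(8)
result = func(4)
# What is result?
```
[14, 8, 4]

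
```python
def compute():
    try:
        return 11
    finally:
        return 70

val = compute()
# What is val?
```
70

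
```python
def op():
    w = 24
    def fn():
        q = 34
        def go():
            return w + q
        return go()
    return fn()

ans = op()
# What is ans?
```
58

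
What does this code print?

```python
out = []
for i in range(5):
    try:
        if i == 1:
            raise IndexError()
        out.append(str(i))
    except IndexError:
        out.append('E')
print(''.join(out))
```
0E234

Exception on i=1 caught, loop continues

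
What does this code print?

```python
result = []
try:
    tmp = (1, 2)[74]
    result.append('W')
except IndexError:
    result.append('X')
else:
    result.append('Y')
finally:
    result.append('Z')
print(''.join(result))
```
XZ

Exception: except runs, else skipped, finally runs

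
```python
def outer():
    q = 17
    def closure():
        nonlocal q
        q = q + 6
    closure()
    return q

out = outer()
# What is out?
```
23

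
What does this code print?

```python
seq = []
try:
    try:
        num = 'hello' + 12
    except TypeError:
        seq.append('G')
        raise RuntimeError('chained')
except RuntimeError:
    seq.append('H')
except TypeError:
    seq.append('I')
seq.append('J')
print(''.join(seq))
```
GHJ

RuntimeError raised and caught, original TypeError not re-raised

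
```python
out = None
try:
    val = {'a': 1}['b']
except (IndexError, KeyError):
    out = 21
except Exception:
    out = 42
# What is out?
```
21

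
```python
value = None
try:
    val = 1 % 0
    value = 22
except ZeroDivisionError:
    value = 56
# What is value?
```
56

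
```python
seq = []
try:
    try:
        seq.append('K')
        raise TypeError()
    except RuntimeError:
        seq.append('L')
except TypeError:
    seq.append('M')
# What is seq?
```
['K', 'M']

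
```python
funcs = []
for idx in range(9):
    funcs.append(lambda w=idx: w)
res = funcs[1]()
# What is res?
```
1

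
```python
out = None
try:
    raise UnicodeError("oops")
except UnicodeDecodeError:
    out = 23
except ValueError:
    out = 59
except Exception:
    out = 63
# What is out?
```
59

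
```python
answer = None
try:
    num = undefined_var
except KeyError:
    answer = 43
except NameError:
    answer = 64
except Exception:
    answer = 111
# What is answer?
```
64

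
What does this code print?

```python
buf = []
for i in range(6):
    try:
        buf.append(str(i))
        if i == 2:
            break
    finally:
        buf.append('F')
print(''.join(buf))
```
0F1F2F

finally runs even when breaking out of loop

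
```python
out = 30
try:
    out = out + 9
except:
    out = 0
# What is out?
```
39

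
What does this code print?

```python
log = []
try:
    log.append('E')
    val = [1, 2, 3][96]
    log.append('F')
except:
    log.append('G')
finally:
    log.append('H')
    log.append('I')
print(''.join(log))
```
EGHI

Code before exception runs, then except, then all of finally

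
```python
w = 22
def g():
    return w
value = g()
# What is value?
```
22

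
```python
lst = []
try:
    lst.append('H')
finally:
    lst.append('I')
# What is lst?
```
['H', 'I']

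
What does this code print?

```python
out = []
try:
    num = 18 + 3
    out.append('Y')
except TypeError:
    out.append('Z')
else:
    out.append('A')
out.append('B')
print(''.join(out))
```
YAB

else block runs when no exception occurs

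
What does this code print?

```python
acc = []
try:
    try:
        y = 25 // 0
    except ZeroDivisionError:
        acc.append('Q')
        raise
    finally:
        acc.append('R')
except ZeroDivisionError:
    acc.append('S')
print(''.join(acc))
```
QRS

finally runs before re-raised exception propagates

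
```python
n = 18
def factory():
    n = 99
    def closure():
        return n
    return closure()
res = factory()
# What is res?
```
99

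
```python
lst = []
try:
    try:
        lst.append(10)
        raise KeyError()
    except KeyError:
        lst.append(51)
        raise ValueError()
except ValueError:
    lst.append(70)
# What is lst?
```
[10, 51, 70]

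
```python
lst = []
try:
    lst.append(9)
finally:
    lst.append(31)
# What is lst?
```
[9, 31]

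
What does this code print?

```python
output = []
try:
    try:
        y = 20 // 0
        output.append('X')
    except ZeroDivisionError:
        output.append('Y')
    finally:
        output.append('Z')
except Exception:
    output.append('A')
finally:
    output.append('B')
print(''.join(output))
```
YZB

Both finally blocks run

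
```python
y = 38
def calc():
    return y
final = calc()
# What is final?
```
38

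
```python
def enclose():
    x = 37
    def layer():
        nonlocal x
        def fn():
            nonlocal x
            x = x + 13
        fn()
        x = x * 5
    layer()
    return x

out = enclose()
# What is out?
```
250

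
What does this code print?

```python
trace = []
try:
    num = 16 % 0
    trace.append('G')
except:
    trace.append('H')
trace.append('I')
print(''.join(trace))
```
HI

Exception raised in try, caught by bare except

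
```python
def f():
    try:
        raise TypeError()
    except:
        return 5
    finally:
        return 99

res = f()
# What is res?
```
99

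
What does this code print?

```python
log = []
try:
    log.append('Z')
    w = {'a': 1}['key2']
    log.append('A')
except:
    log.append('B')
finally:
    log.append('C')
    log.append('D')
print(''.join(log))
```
ZBCD

Code before exception runs, then except, then all of finally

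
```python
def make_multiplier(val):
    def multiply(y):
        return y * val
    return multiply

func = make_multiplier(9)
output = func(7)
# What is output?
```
63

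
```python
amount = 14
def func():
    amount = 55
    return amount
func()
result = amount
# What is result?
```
14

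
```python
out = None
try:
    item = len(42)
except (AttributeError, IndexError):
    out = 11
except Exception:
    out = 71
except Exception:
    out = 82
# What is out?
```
71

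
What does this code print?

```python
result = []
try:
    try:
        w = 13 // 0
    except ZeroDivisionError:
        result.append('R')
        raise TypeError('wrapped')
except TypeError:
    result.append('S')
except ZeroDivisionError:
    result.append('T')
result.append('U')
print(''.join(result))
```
RSU

TypeError raised and caught, original ZeroDivisionError not re-raised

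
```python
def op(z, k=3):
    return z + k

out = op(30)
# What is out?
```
33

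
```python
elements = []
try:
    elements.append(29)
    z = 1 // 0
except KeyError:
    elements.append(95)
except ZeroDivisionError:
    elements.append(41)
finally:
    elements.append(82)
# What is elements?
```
[29, 41, 82]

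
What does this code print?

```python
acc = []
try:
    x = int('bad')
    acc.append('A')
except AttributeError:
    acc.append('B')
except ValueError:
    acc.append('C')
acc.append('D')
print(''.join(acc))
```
CD

ValueError is caught by its specific handler, not AttributeError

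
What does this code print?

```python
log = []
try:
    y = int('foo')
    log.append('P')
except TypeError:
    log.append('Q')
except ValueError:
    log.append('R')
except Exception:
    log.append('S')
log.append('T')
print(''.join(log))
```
RT

ValueError matches before generic Exception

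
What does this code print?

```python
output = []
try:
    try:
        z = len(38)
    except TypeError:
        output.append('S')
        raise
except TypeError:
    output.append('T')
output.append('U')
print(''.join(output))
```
STU

raise without argument re-raises current exception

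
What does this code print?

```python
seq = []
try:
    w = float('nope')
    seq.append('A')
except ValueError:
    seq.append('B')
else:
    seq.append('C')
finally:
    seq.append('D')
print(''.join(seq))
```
BD

Exception: except runs, else skipped, finally runs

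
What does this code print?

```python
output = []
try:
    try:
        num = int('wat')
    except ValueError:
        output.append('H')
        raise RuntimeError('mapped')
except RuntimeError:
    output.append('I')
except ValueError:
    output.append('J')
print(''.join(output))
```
HI

New RuntimeError raised, caught by outer RuntimeError handler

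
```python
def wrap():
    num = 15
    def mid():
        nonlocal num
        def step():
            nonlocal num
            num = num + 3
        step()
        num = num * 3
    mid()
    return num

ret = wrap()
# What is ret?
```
54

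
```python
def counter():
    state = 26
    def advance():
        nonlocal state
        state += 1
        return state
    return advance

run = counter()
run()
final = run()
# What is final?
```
28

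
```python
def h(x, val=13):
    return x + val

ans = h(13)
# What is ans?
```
26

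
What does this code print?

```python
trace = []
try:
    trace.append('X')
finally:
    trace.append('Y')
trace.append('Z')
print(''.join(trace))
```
XYZ

try/finally without except, no exception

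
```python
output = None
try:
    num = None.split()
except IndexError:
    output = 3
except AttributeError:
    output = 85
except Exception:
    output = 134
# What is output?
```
85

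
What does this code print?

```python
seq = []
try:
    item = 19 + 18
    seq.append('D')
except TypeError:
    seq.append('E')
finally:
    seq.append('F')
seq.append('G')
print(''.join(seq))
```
DFG

finally runs after normal execution too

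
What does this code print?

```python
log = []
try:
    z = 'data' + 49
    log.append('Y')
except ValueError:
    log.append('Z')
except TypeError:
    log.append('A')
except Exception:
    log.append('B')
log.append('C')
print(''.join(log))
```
AC

TypeError matches before generic Exception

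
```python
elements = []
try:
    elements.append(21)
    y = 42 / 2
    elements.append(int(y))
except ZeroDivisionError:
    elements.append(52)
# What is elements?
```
[21, 21]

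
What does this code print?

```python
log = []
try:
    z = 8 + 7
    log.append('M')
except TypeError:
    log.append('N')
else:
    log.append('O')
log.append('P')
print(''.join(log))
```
MOP

else block runs when no exception occurs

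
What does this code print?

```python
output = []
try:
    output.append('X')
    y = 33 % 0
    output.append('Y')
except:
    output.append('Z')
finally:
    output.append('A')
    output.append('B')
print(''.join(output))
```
XZAB

Code before exception runs, then except, then all of finally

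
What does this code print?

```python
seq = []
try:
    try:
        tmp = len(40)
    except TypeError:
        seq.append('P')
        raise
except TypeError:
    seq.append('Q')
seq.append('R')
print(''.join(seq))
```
PQR

raise without argument re-raises current exception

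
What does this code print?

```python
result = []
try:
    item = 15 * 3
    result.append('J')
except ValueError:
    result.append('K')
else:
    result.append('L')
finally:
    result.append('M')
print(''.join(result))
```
JLM

else runs before finally when no exception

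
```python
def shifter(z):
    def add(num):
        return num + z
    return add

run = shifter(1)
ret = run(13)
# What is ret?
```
14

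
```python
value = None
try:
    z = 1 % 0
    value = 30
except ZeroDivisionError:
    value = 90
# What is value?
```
90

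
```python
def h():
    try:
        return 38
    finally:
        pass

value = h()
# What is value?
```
38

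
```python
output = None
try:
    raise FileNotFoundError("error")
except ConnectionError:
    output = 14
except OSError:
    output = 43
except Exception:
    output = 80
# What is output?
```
43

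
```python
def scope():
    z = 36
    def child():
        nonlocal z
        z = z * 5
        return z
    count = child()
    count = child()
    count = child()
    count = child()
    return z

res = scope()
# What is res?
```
22500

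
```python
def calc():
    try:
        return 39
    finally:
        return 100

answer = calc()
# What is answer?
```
100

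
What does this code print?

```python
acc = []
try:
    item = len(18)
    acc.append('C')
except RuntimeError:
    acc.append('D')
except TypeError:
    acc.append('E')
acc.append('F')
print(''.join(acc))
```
EF

TypeError is caught by its specific handler, not RuntimeError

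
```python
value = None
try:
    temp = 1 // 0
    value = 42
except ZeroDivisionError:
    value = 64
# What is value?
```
64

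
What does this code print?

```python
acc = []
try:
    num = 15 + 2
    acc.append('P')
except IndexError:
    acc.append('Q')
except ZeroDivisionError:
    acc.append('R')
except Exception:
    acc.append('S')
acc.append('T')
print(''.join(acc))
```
PT

No exception, try block completes normally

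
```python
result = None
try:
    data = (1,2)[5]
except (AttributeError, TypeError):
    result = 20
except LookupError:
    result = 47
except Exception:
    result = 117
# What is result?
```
47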